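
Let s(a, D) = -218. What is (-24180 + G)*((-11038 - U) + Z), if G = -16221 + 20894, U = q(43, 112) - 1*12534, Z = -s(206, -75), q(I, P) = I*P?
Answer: 60510714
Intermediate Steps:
Z = 218 (Z = -1*(-218) = 218)
U = -7718 (U = 43*112 - 1*12534 = 4816 - 12534 = -7718)
G = 4673
(-24180 + G)*((-11038 - U) + Z) = (-24180 + 4673)*((-11038 - 1*(-7718)) + 218) = -19507*((-11038 + 7718) + 218) = -19507*(-3320 + 218) = -19507*(-3102) = 60510714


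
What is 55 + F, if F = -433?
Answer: -378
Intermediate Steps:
55 + F = 55 - 433 = -378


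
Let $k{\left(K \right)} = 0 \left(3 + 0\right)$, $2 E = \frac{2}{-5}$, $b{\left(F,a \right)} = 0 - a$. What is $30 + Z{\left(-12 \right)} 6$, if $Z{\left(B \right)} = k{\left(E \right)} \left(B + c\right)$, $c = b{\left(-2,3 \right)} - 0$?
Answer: $30$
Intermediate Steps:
$b{\left(F,a \right)} = - a$
$E = - \frac{1}{5}$ ($E = \frac{2 \frac{1}{-5}}{2} = \frac{2 \left(- \frac{1}{5}\right)}{2} = \frac{1}{2} \left(- \frac{2}{5}\right) = - \frac{1}{5} \approx -0.2$)
$k{\left(K \right)} = 0$ ($k{\left(K \right)} = 0 \cdot 3 = 0$)
$c = -3$ ($c = \left(-1\right) 3 - 0 = -3 + 0 = -3$)
$Z{\left(B \right)} = 0$ ($Z{\left(B \right)} = 0 \left(B - 3\right) = 0 \left(-3 + B\right) = 0$)
$30 + Z{\left(-12 \right)} 6 = 30 + 0 \cdot 6 = 30 + 0 = 30$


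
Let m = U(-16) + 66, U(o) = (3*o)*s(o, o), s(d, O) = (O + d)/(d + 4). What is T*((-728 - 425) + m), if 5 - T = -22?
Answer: -32805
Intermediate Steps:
T = 27 (T = 5 - 1*(-22) = 5 + 22 = 27)
s(d, O) = (O + d)/(4 + d)
U(o) = 6*o²/(4 + o) (U(o) = (3*o)*((o + o)/(4 + o)) = (3*o)*((2*o)/(4 + o)) = (3*o)*(2*o/(4 + o)) = 6*o²/(4 + o))
m = -62 (m = 6*(-16)²/(4 - 16) + 66 = 6*256/(-12) + 66 = 6*256*(-1/12) + 66 = -128 + 66 = -62)
T*((-728 - 425) + m) = 27*((-728 - 425) - 62) = 27*(-1153 - 62) = 27*(-1215) = -32805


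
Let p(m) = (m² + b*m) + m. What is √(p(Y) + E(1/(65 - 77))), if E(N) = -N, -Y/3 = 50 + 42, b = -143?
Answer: √4153251/6 ≈ 339.66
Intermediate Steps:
Y = -276 (Y = -3*(50 + 42) = -3*92 = -276)
p(m) = m² - 142*m (p(m) = (m² - 143*m) + m = m² - 142*m)
√(p(Y) + E(1/(65 - 77))) = √(-276*(-142 - 276) - 1/(65 - 77)) = √(-276*(-418) - 1/(-12)) = √(115368 - 1*(-1/12)) = √(115368 + 1/12) = √(1384417/12) = √4153251/6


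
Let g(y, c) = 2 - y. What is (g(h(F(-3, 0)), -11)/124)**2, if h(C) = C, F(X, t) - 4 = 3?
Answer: 25/15376 ≈ 0.0016259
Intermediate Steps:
F(X, t) = 7 (F(X, t) = 4 + 3 = 7)
(g(h(F(-3, 0)), -11)/124)**2 = ((2 - 1*7)/124)**2 = ((2 - 7)*(1/124))**2 = (-5*1/124)**2 = (-5/124)**2 = 25/15376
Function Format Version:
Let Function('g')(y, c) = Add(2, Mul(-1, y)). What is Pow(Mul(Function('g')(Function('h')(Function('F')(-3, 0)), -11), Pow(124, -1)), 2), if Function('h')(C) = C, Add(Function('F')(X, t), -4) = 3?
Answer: Rational(25, 15376) ≈ 0.0016259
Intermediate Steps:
Function('F')(X, t) = 7 (Function('F')(X, t) = Add(4, 3) = 7)
Pow(Mul(Function('g')(Function('h')(Function('F')(-3, 0)), -11), Pow(124, -1)), 2) = Pow(Mul(Add(2, Mul(-1, 7)), Pow(124, -1)), 2) = Pow(Mul(Add(2, -7), Rational(1, 124)), 2) = Pow(Mul(-5, Rational(1, 124)), 2) = Pow(Rational(-5, 124), 2) = Rational(25, 15376)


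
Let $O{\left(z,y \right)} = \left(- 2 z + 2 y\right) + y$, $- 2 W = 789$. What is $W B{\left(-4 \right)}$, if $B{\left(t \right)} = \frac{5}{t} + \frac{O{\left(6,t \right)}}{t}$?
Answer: $- \frac{14991}{8} \approx -1873.9$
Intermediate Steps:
$W = - \frac{789}{2}$ ($W = \left(- \frac{1}{2}\right) 789 = - \frac{789}{2} \approx -394.5$)
$O{\left(z,y \right)} = - 2 z + 3 y$
$B{\left(t \right)} = \frac{5}{t} + \frac{-12 + 3 t}{t}$ ($B{\left(t \right)} = \frac{5}{t} + \frac{\left(-2\right) 6 + 3 t}{t} = \frac{5}{t} + \frac{-12 + 3 t}{t}$)
$W B{\left(-4 \right)} = - \frac{789 \left(3 - \frac{7}{-4}\right)}{2} = - \frac{789 \left(3 - - \frac{7}{4}\right)}{2} = - \frac{789 \left(3 + \frac{7}{4}\right)}{2} = \left(- \frac{789}{2}\right) \frac{19}{4} = - \frac{14991}{8}$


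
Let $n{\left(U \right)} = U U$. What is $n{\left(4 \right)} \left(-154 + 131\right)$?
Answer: $-368$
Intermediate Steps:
$n{\left(U \right)} = U^{2}$
$n{\left(4 \right)} \left(-154 + 131\right) = 4^{2} \left(-154 + 131\right) = 16 \left(-23\right) = -368$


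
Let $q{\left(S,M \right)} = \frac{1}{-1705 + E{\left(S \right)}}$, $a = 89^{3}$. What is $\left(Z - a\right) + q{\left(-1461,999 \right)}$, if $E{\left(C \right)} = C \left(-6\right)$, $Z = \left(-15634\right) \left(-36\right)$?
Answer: $- \frac{1003685844}{7061} \approx -1.4215 \cdot 10^{5}$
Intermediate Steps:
$Z = 562824$
$E{\left(C \right)} = - 6 C$
$a = 704969$
$q{\left(S,M \right)} = \frac{1}{-1705 - 6 S}$
$\left(Z - a\right) + q{\left(-1461,999 \right)} = \left(562824 - 704969\right) - \frac{1}{1705 + 6 \left(-1461\right)} = \left(562824 - 704969\right) - \frac{1}{1705 - 8766} = -142145 - \frac{1}{-7061} = -142145 - - \frac{1}{7061} = -142145 + \frac{1}{7061} = - \frac{1003685844}{7061}$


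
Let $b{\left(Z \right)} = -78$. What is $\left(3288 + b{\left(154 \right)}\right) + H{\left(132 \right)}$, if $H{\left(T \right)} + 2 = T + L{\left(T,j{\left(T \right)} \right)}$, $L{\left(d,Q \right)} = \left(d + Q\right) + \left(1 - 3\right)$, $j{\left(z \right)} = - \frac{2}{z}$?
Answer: $\frac{229019}{66} \approx 3470.0$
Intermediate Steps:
$L{\left(d,Q \right)} = -2 + Q + d$ ($L{\left(d,Q \right)} = \left(Q + d\right) - 2 = -2 + Q + d$)
$H{\left(T \right)} = -4 - \frac{2}{T} + 2 T$ ($H{\left(T \right)} = -2 - \left(2 - 2 T + \frac{2}{T}\right) = -4 - \frac{2}{T} + 2 T$)
$\left(3288 + b{\left(154 \right)}\right) + H{\left(132 \right)} = \left(3288 - 78\right) - \left(-260 + \frac{1}{66}\right) = 3210 - - \frac{17159}{66} = 3210 + \frac{17159}{66} = \frac{229019}{66}$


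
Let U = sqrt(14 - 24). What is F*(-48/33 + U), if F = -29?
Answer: 464/11 - 29*I*sqrt(10) ≈ 42.182 - 91.706*I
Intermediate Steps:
U = I*sqrt(10) (U = sqrt(-10) = I*sqrt(10) ≈ 3.1623*I)
F*(-48/33 + U) = -29*(-48/33 + I*sqrt(10)) = -29*(-48*1/33 + I*sqrt(10)) = -29*(-16/11 + I*sqrt(10)) = 464/11 - 29*I*sqrt(10)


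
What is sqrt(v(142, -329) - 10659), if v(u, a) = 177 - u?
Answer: 8*I*sqrt(166) ≈ 103.07*I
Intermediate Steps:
sqrt(v(142, -329) - 10659) = sqrt((177 - 1*142) - 10659) = sqrt((177 - 142) - 10659) = sqrt(35 - 10659) = sqrt(-10624) = 8*I*sqrt(166)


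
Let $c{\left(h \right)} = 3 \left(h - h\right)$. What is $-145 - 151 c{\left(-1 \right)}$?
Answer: $-145$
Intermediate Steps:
$c{\left(h \right)} = 0$ ($c{\left(h \right)} = 3 \cdot 0 = 0$)
$-145 - 151 c{\left(-1 \right)} = -145 - 0 = -145 + 0 = -145$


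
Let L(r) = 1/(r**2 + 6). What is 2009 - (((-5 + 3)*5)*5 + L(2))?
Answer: 20589/10 ≈ 2058.9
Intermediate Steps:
L(r) = 1/(6 + r**2)
2009 - (((-5 + 3)*5)*5 + L(2)) = 2009 - (((-5 + 3)*5)*5 + 1/(6 + 2**2)) = 2009 - (-2*5*5 + 1/(6 + 4)) = 2009 - (-10*5 + 1/10) = 2009 - (-50 + 1/10) = 2009 - 1*(-499/10) = 2009 + 499/10 = 20589/10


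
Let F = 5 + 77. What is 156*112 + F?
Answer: 17554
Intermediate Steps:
F = 82
156*112 + F = 156*112 + 82 = 17472 + 82 = 17554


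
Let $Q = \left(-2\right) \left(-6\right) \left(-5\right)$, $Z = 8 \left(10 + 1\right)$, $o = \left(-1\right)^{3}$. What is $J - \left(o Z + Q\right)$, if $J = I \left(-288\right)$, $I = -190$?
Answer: $54868$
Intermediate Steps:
$J = 54720$ ($J = \left(-190\right) \left(-288\right) = 54720$)
$o = -1$
$Z = 88$ ($Z = 8 \cdot 11 = 88$)
$Q = -60$ ($Q = 12 \left(-5\right) = -60$)
$J - \left(o Z + Q\right) = 54720 - \left(\left(-1\right) 88 - 60\right) = 54720 - \left(-88 - 60\right) = 54720 - -148 = 54720 + 148 = 54868$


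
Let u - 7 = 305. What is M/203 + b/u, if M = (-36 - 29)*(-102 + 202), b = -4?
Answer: -507203/15834 ≈ -32.033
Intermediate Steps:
u = 312 (u = 7 + 305 = 312)
M = -6500 (M = -65*100 = -6500)
M/203 + b/u = -6500/203 - 4/312 = -6500*1/203 - 4*1/312 = -6500/203 - 1/78 = -507203/15834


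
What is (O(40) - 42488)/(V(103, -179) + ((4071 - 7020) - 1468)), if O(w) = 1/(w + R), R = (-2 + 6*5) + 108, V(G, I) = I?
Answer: 2492629/269632 ≈ 9.2446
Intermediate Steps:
R = 136 (R = (-2 + 30) + 108 = 28 + 108 = 136)
O(w) = 1/(136 + w) (O(w) = 1/(w + 136) = 1/(136 + w))
(O(40) - 42488)/(V(103, -179) + ((4071 - 7020) - 1468)) = (1/(136 + 40) - 42488)/(-179 + ((4071 - 7020) - 1468)) = (1/176 - 42488)/(-179 + (-2949 - 1468)) = (1/176 - 42488)/(-179 - 4417) = -7477887/176/(-4596) = -7477887/176*(-1/4596) = 2492629/269632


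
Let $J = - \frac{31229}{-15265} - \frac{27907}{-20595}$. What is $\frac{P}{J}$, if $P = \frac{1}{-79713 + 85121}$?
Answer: $\frac{62876535}{1156405197376} \approx 5.4372 \cdot 10^{-5}$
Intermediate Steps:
$J = \frac{213832322}{62876535}$ ($J = \left(-31229\right) \left(- \frac{1}{15265}\right) - - \frac{27907}{20595} = \frac{31229}{15265} + \frac{27907}{20595} = \frac{213832322}{62876535} \approx 3.4008$)
$P = \frac{1}{5408} \approx 0.00018491$
$\frac{P}{J} = \frac{1}{5408 \cdot \frac{213832322}{62876535}} = \frac{1}{5408} \cdot \frac{62876535}{213832322} = \frac{62876535}{1156405197376}$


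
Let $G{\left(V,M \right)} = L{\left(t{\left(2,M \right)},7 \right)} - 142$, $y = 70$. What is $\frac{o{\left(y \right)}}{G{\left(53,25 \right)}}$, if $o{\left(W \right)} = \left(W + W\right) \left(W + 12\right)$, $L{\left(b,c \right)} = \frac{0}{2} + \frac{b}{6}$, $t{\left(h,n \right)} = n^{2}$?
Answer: $- \frac{68880}{227} \approx -303.44$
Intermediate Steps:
$L{\left(b,c \right)} = \frac{b}{6}$ ($L{\left(b,c \right)} = 0 \cdot \frac{1}{2} + b \frac{1}{6} = 0 + \frac{b}{6} = \frac{b}{6}$)
$G{\left(V,M \right)} = -142 + \frac{M^{2}}{6}$ ($G{\left(V,M \right)} = \frac{M^{2}}{6} - 142 = -142 + \frac{M^{2}}{6}$)
$o{\left(W \right)} = 2 W \left(12 + W\right)$
$\frac{o{\left(y \right)}}{G{\left(53,25 \right)}} = \frac{2 \cdot 70 \left(12 + 70\right)}{-142 + \frac{25^{2}}{6}} = \frac{2 \cdot 70 \cdot 82}{-142 + \frac{1}{6} \cdot 625} = \frac{11480}{-142 + \frac{625}{6}} = \frac{11480}{- \frac{227}{6}} = 11480 \left(- \frac{6}{227}\right) = - \frac{68880}{227}$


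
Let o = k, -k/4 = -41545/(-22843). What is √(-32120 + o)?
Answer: 2*I*√4191024283905/22843 ≈ 179.24*I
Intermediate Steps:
k = -166180/22843 (k = -(-166180)/(-22843) = -(-166180)*(-1)/22843 = -4*41545/22843 = -166180/22843 ≈ -7.2749)
o = -166180/22843 ≈ -7.2749
√(-32120 + o) = √(-32120 - 166180/22843) = √(-733883340/22843) = 2*I*√4191024283905/22843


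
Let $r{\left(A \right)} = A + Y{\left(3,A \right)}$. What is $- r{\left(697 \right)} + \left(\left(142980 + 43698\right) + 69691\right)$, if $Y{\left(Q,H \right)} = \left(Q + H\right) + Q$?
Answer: $254969$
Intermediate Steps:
$Y{\left(Q,H \right)} = H + 2 Q$ ($Y{\left(Q,H \right)} = \left(H + Q\right) + Q = H + 2 Q$)
$r{\left(A \right)} = 6 + 2 A$ ($r{\left(A \right)} = A + \left(A + 2 \cdot 3\right) = A + \left(A + 6\right) = A + \left(6 + A\right) = 6 + 2 A$)
$- r{\left(697 \right)} + \left(\left(142980 + 43698\right) + 69691\right) = - (6 + 2 \cdot 697) + \left(\left(142980 + 43698\right) + 69691\right) = - (6 + 1394) + \left(186678 + 69691\right) = \left(-1\right) 1400 + 256369 = -1400 + 256369 = 254969$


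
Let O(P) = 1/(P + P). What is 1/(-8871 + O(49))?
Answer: -98/869357 ≈ -0.00011273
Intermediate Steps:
O(P) = 1/(2*P)
1/(-8871 + O(49)) = 1/(-8871 + (½)/49) = 1/(-8871 + (½)*(1/49)) = 1/(-8871 + 1/98) = 1/(-869357/98) = -98/869357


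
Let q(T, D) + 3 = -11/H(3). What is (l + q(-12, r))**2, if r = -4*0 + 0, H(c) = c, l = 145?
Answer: 172225/9 ≈ 19136.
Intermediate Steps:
r = 0 (r = 0 + 0 = 0)
q(T, D) = -20/3 (q(T, D) = -3 - 11/3 = -20/3)
(l + q(-12, r))**2 = (145 - 20/3)**2 = (415/3)**2 = 172225/9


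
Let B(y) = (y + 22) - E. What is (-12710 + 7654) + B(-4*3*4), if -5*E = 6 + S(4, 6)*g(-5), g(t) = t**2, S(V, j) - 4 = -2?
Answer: -25354/5 ≈ -5070.8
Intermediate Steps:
S(V, j) = 2 (S(V, j) = 4 - 2 = 2)
E = -56/5 (E = -(6 + 2*(-5)**2)/5 = -(6 + 2*25)/5 = -(6 + 50)/5 = -1/5*56 = -56/5 ≈ -11.200)
B(y) = 166/5 + y (B(y) = (y + 22) - 1*(-56/5) = (22 + y) + 56/5 = 166/5 + y)
(-12710 + 7654) + B(-4*3*4) = (-12710 + 7654) + (166/5 - 4*3*4) = -5056 + (166/5 - 12*4) = -5056 + (166/5 - 48) = -5056 - 74/5 = -25354/5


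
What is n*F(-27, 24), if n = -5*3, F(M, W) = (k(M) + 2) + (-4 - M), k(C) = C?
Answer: 30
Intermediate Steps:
F(M, W) = -2 (F(M, W) = (M + 2) + (-4 - M) = (2 + M) + (-4 - M) = -2)
n = -15
n*F(-27, 24) = -15*(-2) = 30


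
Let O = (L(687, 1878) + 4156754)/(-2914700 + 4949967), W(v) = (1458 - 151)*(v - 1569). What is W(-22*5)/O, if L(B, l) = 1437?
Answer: -4466297773951/4158191 ≈ -1.0741e+6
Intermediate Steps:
W(v) = -2050683 + 1307*v (W(v) = 1307*(-1569 + v) = -2050683 + 1307*v)
O = 4158191/2035267 (O = (1437 + 4156754)/(-2914700 + 4949967) = 4158191/2035267 ≈ 2.0431)
W(-22*5)/O = (-2050683 + 1307*(-22*5))/(4158191/2035267) = (-2050683 + 1307*(-110))*(2035267/4158191) = (-2050683 - 143770)*(2035267/4158191) = -2194453*2035267/4158191 = -4466297773951/4158191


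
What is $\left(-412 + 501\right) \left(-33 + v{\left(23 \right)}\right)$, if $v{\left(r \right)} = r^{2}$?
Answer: $44144$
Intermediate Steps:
$\left(-412 + 501\right) \left(-33 + v{\left(23 \right)}\right) = \left(-412 + 501\right) \left(-33 + 23^{2}\right) = 89 \left(-33 + 529\right) = 89 \cdot 496 = 44144$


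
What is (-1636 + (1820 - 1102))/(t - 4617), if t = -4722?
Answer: 306/3113 ≈ 0.098297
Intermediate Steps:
(-1636 + (1820 - 1102))/(t - 4617) = (-1636 + (1820 - 1102))/(-4722 - 4617) = (-1636 + 718)/(-9339) = -918*(-1/9339) = 306/3113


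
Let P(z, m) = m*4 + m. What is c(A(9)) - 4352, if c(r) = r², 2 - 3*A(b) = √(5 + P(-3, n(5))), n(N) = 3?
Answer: -13048/3 - 8*√5/9 ≈ -4351.3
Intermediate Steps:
P(z, m) = 5*m (P(z, m) = 4*m + m = 5*m)
A(b) = ⅔ - 2*√5/3 (A(b) = ⅔ - √(5 + 5*3)/3 = ⅔ - √(5 + 15)/3 = ⅔ - 2*√5/3)
c(A(9)) - 4352 = (⅔ - 2*√5/3)² - 4352 = -4352 + (⅔ - 2*√5/3)²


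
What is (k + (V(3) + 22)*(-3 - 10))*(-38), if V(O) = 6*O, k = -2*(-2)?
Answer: 19608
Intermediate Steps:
k = 4
(k + (V(3) + 22)*(-3 - 10))*(-38) = (4 + (6*3 + 22)*(-3 - 10))*(-38) = (4 + (18 + 22)*(-13))*(-38) = (4 + 40*(-13))*(-38) = (4 - 520)*(-38) = -516*(-38) = 19608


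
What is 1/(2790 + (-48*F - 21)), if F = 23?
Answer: 1/1665 ≈ 0.00060060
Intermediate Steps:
1/(2790 + (-48*F - 21)) = 1/(2790 + (-48*23 - 21)) = 1/(2790 + (-1104 - 21)) = 1/(2790 - 1125) = 1/1665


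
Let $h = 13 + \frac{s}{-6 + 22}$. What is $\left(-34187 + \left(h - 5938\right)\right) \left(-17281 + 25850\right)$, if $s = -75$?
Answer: $- \frac{5500158323}{16} \approx -3.4376 \cdot 10^{8}$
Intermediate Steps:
$h = \frac{133}{16}$ ($h = 13 + \frac{1}{-6 + 22} \left(-75\right) = 13 + \frac{1}{16} \left(-75\right) = 13 - \frac{75}{16} = \frac{133}{16} \approx 8.3125$)
$\left(-34187 + \left(h - 5938\right)\right) \left(-17281 + 25850\right) = \left(-34187 + \left(\frac{133}{16} - 5938\right)\right) \left(-17281 + 25850\right) = \left(-34187 - \frac{94875}{16}\right) 8569 = \left(- \frac{641867}{16}\right) 8569 = - \frac{5500158323}{16}$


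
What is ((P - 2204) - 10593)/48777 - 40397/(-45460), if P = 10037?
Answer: 614991623/739134140 ≈ 0.83204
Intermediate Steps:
((P - 2204) - 10593)/48777 - 40397/(-45460) = ((10037 - 2204) - 10593)/48777 - 40397/(-45460) = (7833 - 10593)*(1/48777) - 40397*(-1/45460) = -2760*1/48777 + 40397/45460 = -920/16259 + 40397/45460 = 614991623/739134140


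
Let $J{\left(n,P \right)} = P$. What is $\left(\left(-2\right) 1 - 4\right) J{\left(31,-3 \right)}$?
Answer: $18$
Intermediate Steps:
$\left(\left(-2\right) 1 - 4\right) J{\left(31,-3 \right)} = \left(\left(-2\right) 1 - 4\right) \left(-3\right) = \left(-2 - 4\right) \left(-3\right) = \left(-6\right) \left(-3\right) = 18$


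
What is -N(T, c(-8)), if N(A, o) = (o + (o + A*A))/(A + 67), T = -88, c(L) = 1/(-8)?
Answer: 1475/4 ≈ 368.75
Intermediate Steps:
c(L) = -⅛
N(A, o) = (A² + 2*o)/(67 + A) (N(A, o) = (o + (o + A²))/(67 + A) = (A² + 2*o)/(67 + A))
-N(T, c(-8)) = -((-88)² + 2*(-⅛))/(67 - 88) = -(7744 - ¼)/(-21) = -(-1)*30975/(21*4) = -1*(-1475/4) = 1475/4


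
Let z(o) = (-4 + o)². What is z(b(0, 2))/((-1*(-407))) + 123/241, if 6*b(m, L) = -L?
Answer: 491278/882783 ≈ 0.55651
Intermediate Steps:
b(m, L) = -L/6 (b(m, L) = (-L)/6 = -L/6)
z(b(0, 2))/((-1*(-407))) + 123/241 = (-4 - ⅙*2)²/((-1*(-407))) + 123/241 = (-4 - ⅓)²/407 + 123*(1/241) = (-13/3)²*(1/407) + 123/241 = (169/9)*(1/407) + 123/241 = 169/3663 + 123/241 = 491278/882783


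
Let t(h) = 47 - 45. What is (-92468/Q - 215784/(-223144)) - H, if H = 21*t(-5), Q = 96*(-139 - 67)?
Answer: -5013768671/137902992 ≈ -36.357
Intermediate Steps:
Q = -19776 (Q = 96*(-206) = -19776)
t(h) = 2
H = 42 (H = 21*2 = 42)
(-92468/Q - 215784/(-223144)) - H = (-92468/(-19776) - 215784/(-223144)) - 1*42 = (-92468*(-1/19776) - 215784*(-1/223144)) - 42 = (23117/4944 + 26973/27893) - 42 = 778156993/137902992 - 42 = -5013768671/137902992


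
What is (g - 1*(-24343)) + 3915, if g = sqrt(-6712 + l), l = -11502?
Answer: 28258 + I*sqrt(18214) ≈ 28258.0 + 134.96*I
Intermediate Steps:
g = I*sqrt(18214) (g = sqrt(-6712 - 11502) = sqrt(-18214) = I*sqrt(18214) ≈ 134.96*I)
(g - 1*(-24343)) + 3915 = (I*sqrt(18214) - 1*(-24343)) + 3915 = (I*sqrt(18214) + 24343) + 3915 = (24343 + I*sqrt(18214)) + 3915 = 28258 + I*sqrt(18214)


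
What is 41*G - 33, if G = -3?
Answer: -156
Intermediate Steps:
41*G - 33 = 41*(-3) - 33 = -123 - 33 = -156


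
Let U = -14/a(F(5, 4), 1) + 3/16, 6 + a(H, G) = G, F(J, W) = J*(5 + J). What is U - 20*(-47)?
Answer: 75439/80 ≈ 942.99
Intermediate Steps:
a(H, G) = -6 + G
U = 239/80 (U = -14/(-6 + 1) + 3/16 = -14/(-5) + 3*(1/16) = -14*(-⅕) + 3/16 = 14/5 + 3/16 = 239/80 ≈ 2.9875)
U - 20*(-47) = 239/80 - 20*(-47) = 239/80 + 940 = 75439/80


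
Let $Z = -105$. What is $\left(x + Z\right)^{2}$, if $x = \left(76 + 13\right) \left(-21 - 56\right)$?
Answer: $48413764$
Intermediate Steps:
$x = -6853$ ($x = 89 \left(-77\right) = -6853$)
$\left(x + Z\right)^{2} = \left(-6853 - 105\right)^{2} = \left(-6958\right)^{2} = 48413764$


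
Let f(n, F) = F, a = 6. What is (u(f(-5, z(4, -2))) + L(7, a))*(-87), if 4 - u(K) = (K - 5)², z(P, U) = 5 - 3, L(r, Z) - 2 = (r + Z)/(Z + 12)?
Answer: 1189/6 ≈ 198.17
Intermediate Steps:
L(r, Z) = 2 + (Z + r)/(12 + Z) (L(r, Z) = 2 + (r + Z)/(Z + 12) = 2 + (Z + r)/(12 + Z))
z(P, U) = 2
u(K) = 4 - (-5 + K)² (u(K) = 4 - (K - 5)² = 4 - (-5 + K)²)
(u(f(-5, z(4, -2))) + L(7, a))*(-87) = ((4 - (-5 + 2)²) + (24 + 7 + 3*6)/(12 + 6))*(-87) = ((4 - 1*(-3)²) + (24 + 7 + 18)/18)*(-87) = ((4 - 1*9) + (1/18)*49)*(-87) = ((4 - 9) + 49/18)*(-87) = (-5 + 49/18)*(-87) = -41/18*(-87) = 1189/6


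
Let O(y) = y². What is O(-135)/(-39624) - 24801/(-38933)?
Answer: 91053633/514227064 ≈ 0.17707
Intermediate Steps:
O(-135)/(-39624) - 24801/(-38933) = (-135)²/(-39624) - 24801/(-38933) = 18225*(-1/39624) - 24801*(-1/38933) = -6075/13208 + 24801/38933 = 91053633/514227064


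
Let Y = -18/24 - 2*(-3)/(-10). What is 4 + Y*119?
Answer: -3133/20 ≈ -156.65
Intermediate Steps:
Y = -27/20 (Y = -18*1/24 + 6*(-⅒) = -¾ - ⅗ = -27/20 ≈ -1.3500)
4 + Y*119 = 4 - 27/20*119 = 4 - 3213/20 = -3133/20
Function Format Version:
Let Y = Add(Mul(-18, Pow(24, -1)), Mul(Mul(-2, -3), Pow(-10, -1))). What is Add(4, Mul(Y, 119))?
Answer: Rational(-3133, 20) ≈ -156.65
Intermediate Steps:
Y = Rational(-27, 20) (Y = Add(Mul(-18, Rational(1, 24)), Mul(6, Rational(-1, 10))) = Add(Rational(-3, 4), Rational(-3, 5)) = Rational(-27, 20) ≈ -1.3500)
Add(4, Mul(Y, 119)) = Add(4, Mul(Rational(-27, 20), 119)) = Add(4, Rational(-3213, 20)) = Rational(-3133, 20)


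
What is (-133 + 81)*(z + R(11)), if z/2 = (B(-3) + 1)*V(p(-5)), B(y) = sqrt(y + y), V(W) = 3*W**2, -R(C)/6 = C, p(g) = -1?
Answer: 3120 - 312*I*sqrt(6) ≈ 3120.0 - 764.24*I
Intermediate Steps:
R(C) = -6*C
B(y) = sqrt(2)*sqrt(y) (B(y) = sqrt(2*y) = sqrt(2)*sqrt(y))
z = 6 + 6*I*sqrt(6) (z = 2*((sqrt(2)*sqrt(-3) + 1)*(3*(-1)**2)) = 2*((sqrt(2)*(I*sqrt(3)) + 1)*(3*1)) = 2*((I*sqrt(6) + 1)*3) = 2*((1 + I*sqrt(6))*3) = 2*(3 + 3*I*sqrt(6)) = 6 + 6*I*sqrt(6) ≈ 6.0 + 14.697*I)
(-133 + 81)*(z + R(11)) = (-133 + 81)*((6 + 6*I*sqrt(6)) - 6*11) = -52*((6 + 6*I*sqrt(6)) - 66) = -52*(-60 + 6*I*sqrt(6)) = 3120 - 312*I*sqrt(6)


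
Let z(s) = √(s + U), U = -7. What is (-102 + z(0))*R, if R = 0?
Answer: 0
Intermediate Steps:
z(s) = √(-7 + s) (z(s) = √(s - 7) = √(-7 + s))
(-102 + z(0))*R = (-102 + √(-7 + 0))*0 = (-102 + √(-7))*0 = (-102 + I*√7)*0 = 0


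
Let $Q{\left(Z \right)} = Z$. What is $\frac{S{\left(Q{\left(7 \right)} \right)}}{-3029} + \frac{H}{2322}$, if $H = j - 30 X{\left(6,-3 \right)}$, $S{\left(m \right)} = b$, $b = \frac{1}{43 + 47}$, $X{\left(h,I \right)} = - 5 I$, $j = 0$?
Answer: $- \frac{2271793}{11722230} \approx -0.1938$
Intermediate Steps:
$b = \frac{1}{90} \approx 0.011111$
$S{\left(m \right)} = \frac{1}{90}$
$H = -450$ ($H = 0 - 30 \left(\left(-5\right) \left(-3\right)\right) = 0 - 450 = -450$)
$\frac{S{\left(Q{\left(7 \right)} \right)}}{-3029} + \frac{H}{2322} = \frac{1}{90 \left(-3029\right)} - \frac{450}{2322} = \frac{1}{90} \left(- \frac{1}{3029}\right) - \frac{25}{129} = - \frac{1}{272610} - \frac{25}{129} = - \frac{2271793}{11722230}$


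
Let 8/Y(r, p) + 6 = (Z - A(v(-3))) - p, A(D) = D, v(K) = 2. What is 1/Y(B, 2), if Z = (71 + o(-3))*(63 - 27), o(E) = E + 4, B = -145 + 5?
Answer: 1291/4 ≈ 322.75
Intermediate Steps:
B = -140
o(E) = 4 + E
Z = 2592 (Z = (71 + (4 - 3))*(63 - 27) = (71 + 1)*36 = 72*36 = 2592)
Y(r, p) = 8/(2584 - p) (Y(r, p) = 8/(-6 + ((2592 - 1*2) - p)) = 8/(-6 + ((2592 - 2) - p)) = 8/(-6 + (2590 - p)) = 8/(2584 - p))
1/Y(B, 2) = 1/(8/(2584 - 1*2)) = 1/(8/(2584 - 2)) = 1/(8/2582) = 1/(8*(1/2582)) = 1/(4/1291) = 1291/4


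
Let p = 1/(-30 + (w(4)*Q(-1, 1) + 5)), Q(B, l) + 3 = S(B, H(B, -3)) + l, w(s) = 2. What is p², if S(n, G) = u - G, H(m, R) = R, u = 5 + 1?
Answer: 1/121 ≈ 0.0082645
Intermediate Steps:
u = 6
S(n, G) = 6 - G
Q(B, l) = 6 + l (Q(B, l) = -3 + ((6 - 1*(-3)) + l) = -3 + ((6 + 3) + l) = -3 + (9 + l) = 6 + l)
p = -1/11 (p = 1/(-30 + (2*(6 + 1) + 5)) = 1/(-30 + (2*7 + 5)) = 1/(-30 + (14 + 5)) = 1/(-30 + 19) = 1/(-11) = -1/11 ≈ -0.090909)
p² = (-1/11)² = 1/121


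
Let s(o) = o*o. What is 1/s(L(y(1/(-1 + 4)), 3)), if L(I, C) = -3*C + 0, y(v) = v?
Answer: 1/81 ≈ 0.012346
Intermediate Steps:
L(I, C) = -3*C
s(o) = o**2
1/s(L(y(1/(-1 + 4)), 3)) = 1/((-3*3)**2) = 1/((-9)**2) = 1/81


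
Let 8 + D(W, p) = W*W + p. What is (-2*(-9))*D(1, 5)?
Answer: -36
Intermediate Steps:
D(W, p) = -8 + p + W² (D(W, p) = -8 + (W*W + p) = -8 + (W² + p) = -8 + (p + W²) = -8 + p + W²)
(-2*(-9))*D(1, 5) = (-2*(-9))*(-8 + 5 + 1²) = 18*(-8 + 5 + 1) = 18*(-2) = -36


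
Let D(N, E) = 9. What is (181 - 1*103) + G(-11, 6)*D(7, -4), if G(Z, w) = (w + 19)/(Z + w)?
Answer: 33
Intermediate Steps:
G(Z, w) = (19 + w)/(Z + w)
(181 - 1*103) + G(-11, 6)*D(7, -4) = (181 - 1*103) + ((19 + 6)/(-11 + 6))*9 = (181 - 103) + (25/(-5))*9 = 78 - 1/5*25*9 = 78 - 5*9 = 78 - 45 = 33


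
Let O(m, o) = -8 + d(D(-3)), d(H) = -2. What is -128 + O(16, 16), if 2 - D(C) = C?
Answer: -138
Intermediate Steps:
D(C) = 2 - C
O(m, o) = -10 (O(m, o) = -8 - 2 = -10)
-128 + O(16, 16) = -128 - 10 = -138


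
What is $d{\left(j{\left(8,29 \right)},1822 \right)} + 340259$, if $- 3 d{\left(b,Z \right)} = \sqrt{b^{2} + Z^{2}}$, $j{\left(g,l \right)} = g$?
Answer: $340259 - \frac{2 \sqrt{829937}}{3} \approx 3.3965 \cdot 10^{5}$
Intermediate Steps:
$d{\left(b,Z \right)} = - \frac{\sqrt{Z^{2} + b^{2}}}{3}$ ($d{\left(b,Z \right)} = - \frac{\sqrt{b^{2} + Z^{2}}}{3} = - \frac{\sqrt{Z^{2} + b^{2}}}{3}$)
$d{\left(j{\left(8,29 \right)},1822 \right)} + 340259 = - \frac{\sqrt{1822^{2} + 8^{2}}}{3} + 340259 = - \frac{\sqrt{3319684 + 64}}{3} + 340259 = - \frac{\sqrt{3319748}}{3} + 340259 = - \frac{2 \sqrt{829937}}{3} + 340259 = 340259 - \frac{2 \sqrt{829937}}{3}$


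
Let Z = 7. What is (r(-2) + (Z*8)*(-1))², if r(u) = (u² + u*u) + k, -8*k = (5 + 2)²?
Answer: 187489/64 ≈ 2929.5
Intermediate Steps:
k = -49/8 (k = -(5 + 2)²/8 = -⅛*7² = -⅛*49 = -49/8 ≈ -6.1250)
r(u) = -49/8 + 2*u² (r(u) = (u² + u*u) - 49/8 = (u² + u²) - 49/8 = 2*u² - 49/8 = -49/8 + 2*u²)
(r(-2) + (Z*8)*(-1))² = ((-49/8 + 2*(-2)²) + (7*8)*(-1))² = ((-49/8 + 2*4) + 56*(-1))² = ((-49/8 + 8) - 56)² = (15/8 - 56)² = (-433/8)² = 187489/64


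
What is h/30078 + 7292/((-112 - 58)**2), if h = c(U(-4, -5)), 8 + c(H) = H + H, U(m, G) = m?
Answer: 27358297/108656775 ≈ 0.25179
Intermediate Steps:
c(H) = -8 + 2*H (c(H) = -8 + (H + H) = -8 + 2*H)
h = -16 (h = -8 + 2*(-4) = -8 - 8 = -16)
h/30078 + 7292/((-112 - 58)**2) = -16/30078 + 7292/((-112 - 58)**2) = -16*1/30078 + 7292/((-170)**2) = -8/15039 + 7292/28900 = -8/15039 + 7292*(1/28900) = -8/15039 + 1823/7225 = 27358297/108656775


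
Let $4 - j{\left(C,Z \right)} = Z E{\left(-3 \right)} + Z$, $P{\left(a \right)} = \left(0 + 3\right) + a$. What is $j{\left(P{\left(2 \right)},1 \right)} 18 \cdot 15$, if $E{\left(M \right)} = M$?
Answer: $1620$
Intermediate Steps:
$P{\left(a \right)} = 3 + a$
$j{\left(C,Z \right)} = 4 + 2 Z$ ($j{\left(C,Z \right)} = 4 - \left(Z \left(-3\right) + Z\right) = 4 - \left(- 3 Z + Z\right) = 4 - - 2 Z = 4 + 2 Z$)
$j{\left(P{\left(2 \right)},1 \right)} 18 \cdot 15 = \left(4 + 2 \cdot 1\right) 18 \cdot 15 = \left(4 + 2\right) 18 \cdot 15 = 6 \cdot 18 \cdot 15 = 108 \cdot 15 = 1620$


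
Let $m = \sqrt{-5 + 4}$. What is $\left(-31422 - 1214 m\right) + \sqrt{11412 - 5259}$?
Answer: $-31422 + \sqrt{6153} - 1214 i \approx -31344.0 - 1214.0 i$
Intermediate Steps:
$m = i$ ($m = \sqrt{-1} = i \approx 1.0 i$)
$\left(-31422 - 1214 m\right) + \sqrt{11412 - 5259} = \left(-31422 - 1214 i\right) + \sqrt{11412 - 5259} = \left(-31422 - 1214 i\right) + \sqrt{6153} = -31422 + \sqrt{6153} - 1214 i$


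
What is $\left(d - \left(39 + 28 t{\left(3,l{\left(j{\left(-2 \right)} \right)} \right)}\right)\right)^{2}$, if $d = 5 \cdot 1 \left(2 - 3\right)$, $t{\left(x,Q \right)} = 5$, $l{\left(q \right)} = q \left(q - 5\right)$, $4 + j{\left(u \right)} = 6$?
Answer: $33856$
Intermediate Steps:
$j{\left(u \right)} = 2$ ($j{\left(u \right)} = -4 + 6 = 2$)
$l{\left(q \right)} = q \left(-5 + q\right)$
$d = -5$ ($d = 5 \cdot 1 \left(-1\right) = 5 \left(-1\right) = -5$)
$\left(d - \left(39 + 28 t{\left(3,l{\left(j{\left(-2 \right)} \right)} \right)}\right)\right)^{2} = \left(-5 - 179\right)^{2} = \left(-184\right)^{2} = 33856$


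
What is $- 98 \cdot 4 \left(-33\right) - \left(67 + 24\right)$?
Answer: $12845$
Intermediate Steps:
$- 98 \cdot 4 \left(-33\right) - \left(67 + 24\right) = \left(-98\right) \left(-132\right) - 91 = 12936 - 91 = 12845$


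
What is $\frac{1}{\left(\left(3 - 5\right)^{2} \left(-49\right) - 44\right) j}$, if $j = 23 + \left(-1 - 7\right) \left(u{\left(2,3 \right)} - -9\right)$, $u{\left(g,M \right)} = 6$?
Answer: $\frac{1}{23280} \approx 4.2955 \cdot 10^{-5}$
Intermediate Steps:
$j = -97$ ($j = 23 + \left(-1 - 7\right) \left(6 - -9\right) = 23 + \left(-1 - 7\right) \left(6 + 9\right) = 23 - 120 = -97$)
$\frac{1}{\left(\left(3 - 5\right)^{2} \left(-49\right) - 44\right) j} = \frac{1}{\left(\left(3 - 5\right)^{2} \left(-49\right) - 44\right) \left(-97\right)} = \frac{1}{\left(-2\right)^{2} \left(-49\right) - 44} \left(- \frac{1}{97}\right) = \frac{1}{4 \left(-49\right) - 44} \left(- \frac{1}{97}\right) = \frac{1}{-196 - 44} \left(- \frac{1}{97}\right) = \frac{1}{-240} \left(- \frac{1}{97}\right) = \left(- \frac{1}{240}\right) \left(- \frac{1}{97}\right) = \frac{1}{23280}$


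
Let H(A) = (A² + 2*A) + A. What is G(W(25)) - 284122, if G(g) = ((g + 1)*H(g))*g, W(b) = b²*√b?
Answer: 95489530965878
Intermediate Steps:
H(A) = A² + 3*A
W(b) = b^(5/2)
G(g) = g²*(1 + g)*(3 + g) (G(g) = ((g + 1)*(g*(3 + g)))*g = ((1 + g)*(g*(3 + g)))*g = (g*(1 + g)*(3 + g))*g = g²*(1 + g)*(3 + g))
G(W(25)) - 284122 = (25^(5/2))²*(1 + 25^(5/2))*(3 + 25^(5/2)) - 284122 = 3125²*(1 + 3125)*(3 + 3125) - 284122 = 9765625*3126*3128 - 284122 = 95489531250000 - 284122 = 95489530965878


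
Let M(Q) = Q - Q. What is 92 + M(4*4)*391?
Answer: 92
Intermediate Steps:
M(Q) = 0
92 + M(4*4)*391 = 92 + 0*391 = 92 + 0 = 92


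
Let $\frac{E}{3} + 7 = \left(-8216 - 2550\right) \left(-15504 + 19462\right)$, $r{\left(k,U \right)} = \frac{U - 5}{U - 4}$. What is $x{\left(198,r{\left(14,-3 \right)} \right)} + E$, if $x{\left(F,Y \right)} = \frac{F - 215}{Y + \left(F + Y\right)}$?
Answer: $- \frac{179225378129}{1402} \approx -1.2784 \cdot 10^{8}$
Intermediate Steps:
$r{\left(k,U \right)} = \frac{-5 + U}{-4 + U}$
$x{\left(F,Y \right)} = \frac{-215 + F}{F + 2 Y}$
$E = -127835505$ ($E = -21 + 3 \left(-8216 - 2550\right) \left(-15504 + 19462\right) = -21 + 3 \left(\left(-10766\right) 3958\right) = -21 + 3 \left(-42611828\right) = -21 - 127835484 = -127835505$)
$x{\left(198,r{\left(14,-3 \right)} \right)} + E = \frac{-215 + 198}{198 + 2 \frac{-5 - 3}{-4 - 3}} - 127835505 = \frac{1}{198 + 2 \frac{1}{-7} \left(-8\right)} \left(-17\right) - 127835505 = \frac{1}{198 + 2 \left(\left(- \frac{1}{7}\right) \left(-8\right)\right)} \left(-17\right) - 127835505 = \frac{1}{198 + 2 \cdot \frac{8}{7}} \left(-17\right) - 127835505 = \frac{1}{198 + \frac{16}{7}} \left(-17\right) - 127835505 = \frac{1}{\frac{1402}{7}} \left(-17\right) - 127835505 = \frac{7}{1402} \left(-17\right) - 127835505 = - \frac{119}{1402} - 127835505 = - \frac{179225378129}{1402}$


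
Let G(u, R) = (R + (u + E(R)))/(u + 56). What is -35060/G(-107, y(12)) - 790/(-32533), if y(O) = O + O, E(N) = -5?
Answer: -14542721615/715726 ≈ -20319.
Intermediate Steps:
y(O) = 2*O
G(u, R) = (-5 + R + u)/(56 + u) (G(u, R) = (R + (u - 5))/(u + 56) = (R + (-5 + u))/(56 + u) = (-5 + R + u)/(56 + u))
-35060/G(-107, y(12)) - 790/(-32533) = -35060*(56 - 107)/(-5 + 2*12 - 107) - 790/(-32533) = -35060*(-51/(-5 + 24 - 107)) - 790*(-1/32533) = -35060/((-1/51*(-88))) + 790/32533 = -35060/88/51 + 790/32533 = -35060*51/88 + 790/32533 = -447015/22 + 790/32533 = -14542721615/715726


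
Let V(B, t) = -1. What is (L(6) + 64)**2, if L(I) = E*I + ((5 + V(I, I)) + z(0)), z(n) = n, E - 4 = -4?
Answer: 4624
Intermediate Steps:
E = 0 (E = 4 - 4 = 0)
L(I) = 4 (L(I) = 0*I + ((5 - 1) + 0) = 0 + (4 + 0) = 0 + 4 = 4)
(L(6) + 64)**2 = (4 + 64)**2 = 68**2 = 4624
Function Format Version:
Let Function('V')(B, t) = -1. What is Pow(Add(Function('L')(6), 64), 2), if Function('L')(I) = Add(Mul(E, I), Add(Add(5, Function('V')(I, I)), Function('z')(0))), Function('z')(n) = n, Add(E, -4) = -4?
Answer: 4624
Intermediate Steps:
E = 0 (E = Add(4, -4) = 0)
Function('L')(I) = 4 (Function('L')(I) = Add(Mul(0, I), Add(Add(5, -1), 0)) = Add(0, Add(4, 0)) = Add(0, 4) = 4)
Pow(Add(Function('L')(6), 64), 2) = Pow(Add(4, 64), 2) = Pow(68, 2) = 4624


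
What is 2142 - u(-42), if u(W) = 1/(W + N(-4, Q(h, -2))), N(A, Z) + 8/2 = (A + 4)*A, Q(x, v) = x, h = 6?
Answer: 98533/46 ≈ 2142.0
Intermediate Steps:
N(A, Z) = -4 + A*(4 + A) (N(A, Z) = -4 + (A + 4)*A = -4 + (4 + A)*A = -4 + A*(4 + A))
u(W) = 1/(-4 + W) (u(W) = 1/(W + (-4 + (-4)² + 4*(-4))) = 1/(W + (-4 + 16 - 16)) = 1/(W - 4) = 1/(-4 + W))
2142 - u(-42) = 2142 - 1/(-4 - 42) = 2142 - 1/(-46) = 2142 - 1*(-1/46) = 2142 + 1/46 = 98533/46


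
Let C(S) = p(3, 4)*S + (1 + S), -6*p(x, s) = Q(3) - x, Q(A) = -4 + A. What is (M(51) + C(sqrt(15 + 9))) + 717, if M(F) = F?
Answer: 769 + 10*sqrt(6)/3 ≈ 777.17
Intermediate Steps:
p(x, s) = 1/6 + x/6 (p(x, s) = -((-4 + 3) - x)/6 = -(-1 - x)/6 = 1/6 + x/6)
C(S) = 1 + 5*S/3 (C(S) = (1/6 + (1/6)*3)*S + (1 + S) = (1/6 + 1/2)*S + (1 + S) = 2*S/3 + (1 + S) = 1 + 5*S/3)
(M(51) + C(sqrt(15 + 9))) + 717 = (51 + (1 + 5*sqrt(15 + 9)/3)) + 717 = (51 + (1 + 5*sqrt(24)/3)) + 717 = (51 + (1 + 5*(2*sqrt(6))/3)) + 717 = (51 + (1 + 10*sqrt(6)/3)) + 717 = (52 + 10*sqrt(6)/3) + 717 = 769 + 10*sqrt(6)/3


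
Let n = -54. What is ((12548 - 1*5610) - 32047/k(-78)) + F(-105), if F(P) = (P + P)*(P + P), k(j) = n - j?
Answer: 1192865/24 ≈ 49703.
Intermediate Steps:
k(j) = -54 - j
F(P) = 4*P² (F(P) = (2*P)*(2*P) = 4*P²)
((12548 - 1*5610) - 32047/k(-78)) + F(-105) = ((12548 - 1*5610) - 32047/(-54 - 1*(-78))) + 4*(-105)² = ((12548 - 5610) - 32047/(-54 + 78)) + 4*11025 = (6938 - 32047/24) + 44100 = 134465/24 + 44100 = 1192865/24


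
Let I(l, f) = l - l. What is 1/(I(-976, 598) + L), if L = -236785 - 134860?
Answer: -1/371645 ≈ -2.6907e-6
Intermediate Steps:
I(l, f) = 0
L = -371645
1/(I(-976, 598) + L) = 1/(0 - 371645) = 1/(-371645) = -1/371645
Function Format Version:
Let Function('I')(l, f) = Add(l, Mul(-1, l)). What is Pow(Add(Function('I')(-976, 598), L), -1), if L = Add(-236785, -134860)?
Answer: Rational(-1, 371645) ≈ -2.6907e-6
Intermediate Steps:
Function('I')(l, f) = 0
L = -371645
Pow(Add(Function('I')(-976, 598), L), -1) = Pow(Add(0, -371645), -1) = Pow(-371645, -1) = Rational(-1, 371645)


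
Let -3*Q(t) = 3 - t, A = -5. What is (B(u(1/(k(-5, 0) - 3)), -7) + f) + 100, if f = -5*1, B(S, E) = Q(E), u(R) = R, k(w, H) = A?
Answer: 275/3 ≈ 91.667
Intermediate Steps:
k(w, H) = -5
Q(t) = -1 + t/3 (Q(t) = -(3 - t)/3 = -1 + t/3)
B(S, E) = -1 + E/3
f = -5
(B(u(1/(k(-5, 0) - 3)), -7) + f) + 100 = ((-1 + (⅓)*(-7)) - 5) + 100 = ((-1 - 7/3) - 5) + 100 = (-10/3 - 5) + 100 = -25/3 + 100 = 275/3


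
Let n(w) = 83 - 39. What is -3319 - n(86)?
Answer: -3363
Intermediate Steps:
n(w) = 44
-3319 - n(86) = -3319 - 1*44 = -3319 - 44 = -3363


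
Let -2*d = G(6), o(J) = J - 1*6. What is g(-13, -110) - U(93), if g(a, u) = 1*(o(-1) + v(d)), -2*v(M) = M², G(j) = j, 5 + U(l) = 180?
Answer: -373/2 ≈ -186.50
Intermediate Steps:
o(J) = -6 + J (o(J) = J - 6 = -6 + J)
U(l) = 175 (U(l) = -5 + 180 = 175)
d = -3 (d = -½*6 = -3)
v(M) = -M²/2
g(a, u) = -23/2 (g(a, u) = 1*((-6 - 1) - ½*(-3)²) = 1*(-7 - ½*9) = 1*(-7 - 9/2) = 1*(-23/2) = -23/2)
g(-13, -110) - U(93) = -23/2 - 1*175 = -23/2 - 175 = -373/2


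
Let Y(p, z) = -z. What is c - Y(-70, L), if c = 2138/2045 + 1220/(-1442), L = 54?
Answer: 79914078/1474445 ≈ 54.199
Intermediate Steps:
c = 294048/1474445 (c = 2138*(1/2045) + 1220*(-1/1442) = 2138/2045 - 610/721 = 294048/1474445 ≈ 0.19943)
c - Y(-70, L) = 294048/1474445 - (-1)*54 = 294048/1474445 - 1*(-54) = 294048/1474445 + 54 = 79914078/1474445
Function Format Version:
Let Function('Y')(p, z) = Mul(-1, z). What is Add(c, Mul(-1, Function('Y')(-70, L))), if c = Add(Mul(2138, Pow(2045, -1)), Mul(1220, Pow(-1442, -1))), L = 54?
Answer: Rational(79914078, 1474445) ≈ 54.199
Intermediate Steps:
c = Rational(294048, 1474445) (c = Add(Mul(2138, Rational(1, 2045)), Mul(1220, Rational(-1, 1442))) = Add(Rational(2138, 2045), Rational(-610, 721)) = Rational(294048, 1474445) ≈ 0.19943)
Add(c, Mul(-1, Function('Y')(-70, L))) = Add(Rational(294048, 1474445), Mul(-1, Mul(-1, 54))) = Add(Rational(294048, 1474445), Mul(-1, -54)) = Add(Rational(294048, 1474445), 54) = Rational(79914078, 1474445)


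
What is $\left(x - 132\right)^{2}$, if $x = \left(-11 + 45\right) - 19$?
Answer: $13689$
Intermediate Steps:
$x = 15$ ($x = 34 - 19 = 15$)
$\left(x - 132\right)^{2} = \left(15 - 132\right)^{2} = \left(-117\right)^{2} = 13689$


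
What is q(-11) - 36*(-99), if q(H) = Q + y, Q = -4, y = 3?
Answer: 3563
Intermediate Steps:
q(H) = -1 (q(H) = -4 + 3 = -1)
q(-11) - 36*(-99) = -1 - 36*(-99) = -1 + 3564 = 3563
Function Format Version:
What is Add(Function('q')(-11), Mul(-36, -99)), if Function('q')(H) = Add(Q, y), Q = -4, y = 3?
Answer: 3563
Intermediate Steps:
Function('q')(H) = -1 (Function('q')(H) = Add(-4, 3) = -1)
Add(Function('q')(-11), Mul(-36, -99)) = Add(-1, Mul(-36, -99)) = Add(-1, 3564) = 3563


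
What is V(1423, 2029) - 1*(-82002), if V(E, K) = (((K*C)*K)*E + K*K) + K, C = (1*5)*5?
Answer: 146460819447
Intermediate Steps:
C = 25 (C = 5*5 = 25)
V(E, K) = K + K**2 + 25*E*K**2 (V(E, K) = (((K*25)*K)*E + K*K) + K = (((25*K)*K)*E + K**2) + K = ((25*K**2)*E + K**2) + K = (25*E*K**2 + K**2) + K = (K**2 + 25*E*K**2) + K = K + K**2 + 25*E*K**2)
V(1423, 2029) - 1*(-82002) = 2029*(1 + 2029 + 25*1423*2029) - 1*(-82002) = 2029*(1 + 2029 + 72181675) + 82002 = 2029*72183705 + 82002 = 146460737445 + 82002 = 146460819447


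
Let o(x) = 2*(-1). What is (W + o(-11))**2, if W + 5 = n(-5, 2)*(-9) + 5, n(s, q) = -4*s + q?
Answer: 40000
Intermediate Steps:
n(s, q) = q - 4*s
o(x) = -2
W = -198 (W = -5 + ((2 - 4*(-5))*(-9) + 5) = -5 + ((2 + 20)*(-9) + 5) = -5 + (22*(-9) + 5) = -5 + (-198 + 5) = -5 - 193 = -198)
(W + o(-11))**2 = (-198 - 2)**2 = (-200)**2 = 40000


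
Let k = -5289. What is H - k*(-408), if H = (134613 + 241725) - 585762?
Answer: -2367336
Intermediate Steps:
H = -209424 (H = 376338 - 585762 = -209424)
H - k*(-408) = -209424 - (-5289)*(-408) = -209424 - 1*2157912 = -209424 - 2157912 = -2367336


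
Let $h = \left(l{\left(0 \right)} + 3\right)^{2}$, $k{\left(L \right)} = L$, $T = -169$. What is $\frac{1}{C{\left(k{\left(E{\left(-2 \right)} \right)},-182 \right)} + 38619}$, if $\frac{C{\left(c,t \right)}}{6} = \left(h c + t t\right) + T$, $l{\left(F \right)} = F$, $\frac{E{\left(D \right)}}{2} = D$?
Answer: $\frac{1}{236133} \approx 4.2349 \cdot 10^{-6}$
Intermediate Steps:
$E{\left(D \right)} = 2 D$
$h = 9$ ($h = \left(0 + 3\right)^{2} = 3^{2} = 9$)
$C{\left(c,t \right)} = -1014 + 6 t^{2} + 54 c$ ($C{\left(c,t \right)} = 6 \left(\left(9 c + t t\right) - 169\right) = 6 \left(\left(9 c + t^{2}\right) - 169\right) = 6 \left(\left(t^{2} + 9 c\right) - 169\right) = 6 \left(-169 + t^{2} + 9 c\right) = -1014 + 6 t^{2} + 54 c$)
$\frac{1}{C{\left(k{\left(E{\left(-2 \right)} \right)},-182 \right)} + 38619} = \frac{1}{\left(-1014 + 6 \left(-182\right)^{2} + 54 \cdot 2 \left(-2\right)\right) + 38619} = \frac{1}{\left(-1014 + 6 \cdot 33124 + 54 \left(-4\right)\right) + 38619} = \frac{1}{\left(-1014 + 198744 - 216\right) + 38619} = \frac{1}{197514 + 38619} = \frac{1}{236133}$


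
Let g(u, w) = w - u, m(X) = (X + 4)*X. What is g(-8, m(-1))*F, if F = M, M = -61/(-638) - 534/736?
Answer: -369745/117392 ≈ -3.1497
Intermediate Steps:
m(X) = X*(4 + X) (m(X) = (4 + X)*X = X*(4 + X))
M = -73949/117392 (M = -61*(-1/638) - 534*1/736 = 61/638 - 267/368 = -73949/117392 ≈ -0.62993)
F = -73949/117392 ≈ -0.62993
g(-8, m(-1))*F = (-(4 - 1) - 1*(-8))*(-73949/117392) = (-1*3 + 8)*(-73949/117392) = (-3 + 8)*(-73949/117392) = 5*(-73949/117392) = -369745/117392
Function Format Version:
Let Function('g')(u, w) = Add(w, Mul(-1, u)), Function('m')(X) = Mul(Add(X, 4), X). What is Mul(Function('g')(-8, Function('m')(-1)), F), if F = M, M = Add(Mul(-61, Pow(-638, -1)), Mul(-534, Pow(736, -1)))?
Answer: Rational(-369745, 117392) ≈ -3.1497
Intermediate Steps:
Function('m')(X) = Mul(X, Add(4, X)) (Function('m')(X) = Mul(Add(4, X), X) = Mul(X, Add(4, X)))
M = Rational(-73949, 117392) (M = Add(Mul(-61, Rational(-1, 638)), Mul(-534, Rational(1, 736))) = Add(Rational(61, 638), Rational(-267, 368)) = Rational(-73949, 117392) ≈ -0.62993)
F = Rational(-73949, 117392) ≈ -0.62993
Mul(Function('g')(-8, Function('m')(-1)), F) = Mul(Add(Mul(-1, Add(4, -1)), Mul(-1, -8)), Rational(-73949, 117392)) = Mul(Add(Mul(-1, 3), 8), Rational(-73949, 117392)) = Mul(Add(-3, 8), Rational(-73949, 117392)) = Mul(5, Rational(-73949, 117392)) = Rational(-369745, 117392)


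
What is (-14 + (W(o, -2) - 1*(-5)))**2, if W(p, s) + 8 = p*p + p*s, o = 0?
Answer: 289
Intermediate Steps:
W(p, s) = -8 + p**2 + p*s (W(p, s) = -8 + (p*p + p*s) = -8 + (p**2 + p*s) = -8 + p**2 + p*s)
(-14 + (W(o, -2) - 1*(-5)))**2 = (-14 + ((-8 + 0**2 + 0*(-2)) - 1*(-5)))**2 = (-14 + ((-8 + 0 + 0) + 5))**2 = (-14 + (-8 + 5))**2 = (-14 - 3)**2 = (-17)**2 = 289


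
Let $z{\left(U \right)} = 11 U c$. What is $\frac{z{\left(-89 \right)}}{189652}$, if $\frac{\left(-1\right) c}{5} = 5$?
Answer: $\frac{24475}{189652} \approx 0.12905$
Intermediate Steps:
$c = -25$ ($c = \left(-5\right) 5 = -25$)
$z{\left(U \right)} = - 275 U$ ($z{\left(U \right)} = 11 U \left(-25\right) = - 275 U$)
$\frac{z{\left(-89 \right)}}{189652} = \frac{\left(-275\right) \left(-89\right)}{189652} = 24475 \cdot \frac{1}{189652} = \frac{24475}{189652}$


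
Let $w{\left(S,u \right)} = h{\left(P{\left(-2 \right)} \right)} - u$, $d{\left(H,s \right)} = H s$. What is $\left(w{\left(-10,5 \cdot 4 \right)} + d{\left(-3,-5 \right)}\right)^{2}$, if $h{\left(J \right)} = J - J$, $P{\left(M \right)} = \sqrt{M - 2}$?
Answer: $25$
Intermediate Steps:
$P{\left(M \right)} = \sqrt{-2 + M}$
$h{\left(J \right)} = 0$
$w{\left(S,u \right)} = - u$ ($w{\left(S,u \right)} = 0 - u = - u$)
$\left(w{\left(-10,5 \cdot 4 \right)} + d{\left(-3,-5 \right)}\right)^{2} = \left(- 5 \cdot 4 - -15\right)^{2} = \left(\left(-1\right) 20 + 15\right)^{2} = \left(-20 + 15\right)^{2} = \left(-5\right)^{2} = 25$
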